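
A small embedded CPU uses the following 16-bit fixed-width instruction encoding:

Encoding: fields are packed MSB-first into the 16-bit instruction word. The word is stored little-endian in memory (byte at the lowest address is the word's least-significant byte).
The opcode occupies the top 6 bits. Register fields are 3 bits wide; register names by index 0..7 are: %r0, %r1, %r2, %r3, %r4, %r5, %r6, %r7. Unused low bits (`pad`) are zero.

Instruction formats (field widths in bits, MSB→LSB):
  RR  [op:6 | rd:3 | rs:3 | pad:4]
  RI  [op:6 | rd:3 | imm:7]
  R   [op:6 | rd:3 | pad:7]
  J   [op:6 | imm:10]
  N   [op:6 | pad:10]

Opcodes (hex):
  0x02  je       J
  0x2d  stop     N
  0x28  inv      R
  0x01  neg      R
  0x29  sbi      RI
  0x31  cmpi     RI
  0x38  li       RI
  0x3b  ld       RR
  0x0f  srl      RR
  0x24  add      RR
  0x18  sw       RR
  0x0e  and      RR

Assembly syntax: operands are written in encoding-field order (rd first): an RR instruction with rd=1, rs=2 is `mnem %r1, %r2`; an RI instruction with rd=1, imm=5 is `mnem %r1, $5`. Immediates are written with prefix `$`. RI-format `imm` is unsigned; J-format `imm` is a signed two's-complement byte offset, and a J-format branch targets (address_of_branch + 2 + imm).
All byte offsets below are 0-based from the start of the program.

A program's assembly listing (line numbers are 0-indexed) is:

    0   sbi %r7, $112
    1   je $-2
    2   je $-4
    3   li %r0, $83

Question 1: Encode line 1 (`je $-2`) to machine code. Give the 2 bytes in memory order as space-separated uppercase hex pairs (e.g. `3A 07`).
FE 0B

1. je fields op=0x2:6|imm=-2:10 → word 0bfeh → fe 0b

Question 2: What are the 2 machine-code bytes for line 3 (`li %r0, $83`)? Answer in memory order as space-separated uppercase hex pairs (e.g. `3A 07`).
L3: li op=0x38:6|rd=0:3|imm=83:7 ⇒ 0xe053 ⇒ little 53 e0

53 E0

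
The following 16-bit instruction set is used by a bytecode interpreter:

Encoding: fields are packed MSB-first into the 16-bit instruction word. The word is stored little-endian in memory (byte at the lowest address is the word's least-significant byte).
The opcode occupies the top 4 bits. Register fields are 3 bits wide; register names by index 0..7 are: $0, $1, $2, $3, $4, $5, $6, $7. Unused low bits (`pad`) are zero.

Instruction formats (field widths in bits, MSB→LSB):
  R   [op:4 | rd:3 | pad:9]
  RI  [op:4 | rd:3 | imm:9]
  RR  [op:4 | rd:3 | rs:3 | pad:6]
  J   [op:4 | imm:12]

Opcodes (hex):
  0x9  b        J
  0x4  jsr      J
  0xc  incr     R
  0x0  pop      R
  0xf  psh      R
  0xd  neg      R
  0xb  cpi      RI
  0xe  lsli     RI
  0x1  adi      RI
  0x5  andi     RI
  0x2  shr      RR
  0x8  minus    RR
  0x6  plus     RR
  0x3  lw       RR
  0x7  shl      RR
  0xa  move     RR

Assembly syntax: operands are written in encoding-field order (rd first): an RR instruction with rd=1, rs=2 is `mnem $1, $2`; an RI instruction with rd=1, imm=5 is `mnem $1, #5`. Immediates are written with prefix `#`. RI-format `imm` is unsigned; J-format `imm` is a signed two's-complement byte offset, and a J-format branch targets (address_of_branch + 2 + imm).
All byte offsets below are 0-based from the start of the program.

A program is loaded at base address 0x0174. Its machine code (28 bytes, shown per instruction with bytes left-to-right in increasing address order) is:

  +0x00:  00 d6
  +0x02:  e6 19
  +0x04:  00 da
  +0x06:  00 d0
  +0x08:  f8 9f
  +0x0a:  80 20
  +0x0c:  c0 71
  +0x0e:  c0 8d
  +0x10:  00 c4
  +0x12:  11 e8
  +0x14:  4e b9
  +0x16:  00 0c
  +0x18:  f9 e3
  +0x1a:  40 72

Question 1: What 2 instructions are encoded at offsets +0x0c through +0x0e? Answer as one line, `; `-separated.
@+0c  little-endian(c0 71) = 0x71c0
  top 4b → 0x7 → shl [RR]
  rd: (w>>9)&0x7=0x0 → $0
  rs: (w>>6)&0x7=0x7 → $7
@+0e  little-endian(c0 8d) = 0x8dc0
  top 4b → 0x8 → minus [RR]
  rd: (w>>9)&0x7=0x6 → $6
  rs: (w>>6)&0x7=0x7 → $7

shl $0, $7; minus $6, $7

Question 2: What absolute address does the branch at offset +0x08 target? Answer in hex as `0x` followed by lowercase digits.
[08] f8 9f → 0x9ff8
  op=0x9ff8>>12=0x9 ⇒ b (J)
  [11:0] imm=4088 (s12→-8) = #-8
  target = base 0x0174 + off 0x08 + 2 + imm -8 = 0x0176

0x0176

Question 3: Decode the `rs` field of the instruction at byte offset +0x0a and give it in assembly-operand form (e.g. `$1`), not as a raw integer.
off 0x0a: read 80 20 as little → 0x2080
  op=0x2080>>12=0x2 ⇒ shr (RR)
  [11:9] rd=0 = $0
  [8:6] rs=2 = $2

$2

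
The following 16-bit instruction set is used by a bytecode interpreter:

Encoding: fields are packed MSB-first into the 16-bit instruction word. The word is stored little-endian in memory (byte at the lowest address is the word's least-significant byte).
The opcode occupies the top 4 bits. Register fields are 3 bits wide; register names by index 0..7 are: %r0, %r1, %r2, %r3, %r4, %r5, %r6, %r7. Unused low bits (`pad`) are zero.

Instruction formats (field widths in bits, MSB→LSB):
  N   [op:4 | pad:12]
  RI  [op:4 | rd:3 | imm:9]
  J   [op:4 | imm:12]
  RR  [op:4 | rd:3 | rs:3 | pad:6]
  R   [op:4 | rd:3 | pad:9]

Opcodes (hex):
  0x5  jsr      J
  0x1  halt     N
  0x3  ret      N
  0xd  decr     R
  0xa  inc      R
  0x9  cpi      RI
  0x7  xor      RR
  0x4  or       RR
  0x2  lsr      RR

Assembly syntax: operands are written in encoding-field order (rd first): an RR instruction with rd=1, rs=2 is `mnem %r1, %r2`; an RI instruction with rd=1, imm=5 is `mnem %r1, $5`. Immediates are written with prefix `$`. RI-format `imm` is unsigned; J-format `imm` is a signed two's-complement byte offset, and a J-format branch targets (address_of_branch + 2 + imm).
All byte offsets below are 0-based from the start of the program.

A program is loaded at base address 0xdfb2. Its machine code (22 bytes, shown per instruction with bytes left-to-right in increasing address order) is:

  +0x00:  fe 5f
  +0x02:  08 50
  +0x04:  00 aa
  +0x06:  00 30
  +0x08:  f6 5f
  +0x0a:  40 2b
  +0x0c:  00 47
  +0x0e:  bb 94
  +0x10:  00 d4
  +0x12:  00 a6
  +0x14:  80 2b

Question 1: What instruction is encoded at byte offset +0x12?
inc %r3

+0x12: 00 a6 ⇒ word 0xa600 (little)
  opcode bits[15:12]=0xa: inc/R
  rd@[11:9]=0x3 ⇒ %r3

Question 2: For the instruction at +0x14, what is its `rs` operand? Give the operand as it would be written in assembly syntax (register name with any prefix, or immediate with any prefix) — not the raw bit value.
%r6

+0x14: 80 2b ⇒ word 0x2b80 (little)
  op=0x2b80>>12=0x2 ⇒ lsr (RR)
  [11:9] rd=5 = %r5
  [8:6] rs=6 = %r6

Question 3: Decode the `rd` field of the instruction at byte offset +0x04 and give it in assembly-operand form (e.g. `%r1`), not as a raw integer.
off 0x04: read 00 aa as little → 0xaa00
  top 4b → 0xa → inc [R]
  rd@[11:9]=0x5 ⇒ %r5

%r5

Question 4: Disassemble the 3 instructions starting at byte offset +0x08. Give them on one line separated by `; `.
jsr $-10; lsr %r5, %r5; or %r3, %r4

@+08  little-endian(f6 5f) = 0x5ff6
  top 4b → 0x5 → jsr [J]
  [11:0] imm=4086 (s12→-10) = $-10
@+0a  little-endian(40 2b) = 0x2b40
  top 4b → 0x2 → lsr [RR]
  [11:9] rd=5 = %r5
  [8:6] rs=5 = %r5
@+0c  little-endian(00 47) = 0x4700
  top 4b → 0x4 → or [RR]
  [11:9] rd=3 = %r3
  [8:6] rs=4 = %r4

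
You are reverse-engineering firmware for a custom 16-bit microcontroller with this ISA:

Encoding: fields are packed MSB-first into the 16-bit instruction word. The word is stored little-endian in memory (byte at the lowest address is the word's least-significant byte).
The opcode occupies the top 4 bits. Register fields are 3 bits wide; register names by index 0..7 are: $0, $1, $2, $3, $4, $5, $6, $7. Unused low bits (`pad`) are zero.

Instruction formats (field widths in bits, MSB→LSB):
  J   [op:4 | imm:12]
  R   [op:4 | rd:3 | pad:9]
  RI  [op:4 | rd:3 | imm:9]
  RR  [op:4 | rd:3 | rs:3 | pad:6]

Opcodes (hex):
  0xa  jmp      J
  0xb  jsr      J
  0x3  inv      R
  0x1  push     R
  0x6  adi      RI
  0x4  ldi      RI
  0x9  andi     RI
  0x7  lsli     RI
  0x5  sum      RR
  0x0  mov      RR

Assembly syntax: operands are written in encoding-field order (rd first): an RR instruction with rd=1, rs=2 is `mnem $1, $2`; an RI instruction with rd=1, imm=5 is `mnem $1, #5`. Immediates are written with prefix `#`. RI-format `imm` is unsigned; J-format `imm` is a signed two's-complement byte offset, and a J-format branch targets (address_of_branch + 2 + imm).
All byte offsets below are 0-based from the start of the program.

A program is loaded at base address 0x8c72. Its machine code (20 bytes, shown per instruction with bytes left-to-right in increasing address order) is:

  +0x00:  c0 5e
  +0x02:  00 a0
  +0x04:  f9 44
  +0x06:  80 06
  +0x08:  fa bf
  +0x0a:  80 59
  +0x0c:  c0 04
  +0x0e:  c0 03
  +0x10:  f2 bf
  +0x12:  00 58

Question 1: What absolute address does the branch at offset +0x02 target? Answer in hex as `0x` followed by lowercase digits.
@+02  little-endian(00 a0) = 0xa000
  opcode bits[15:12]=0xa: jmp/J
  imm@[11:0]=0x0 ⇒ #0
  target = base 0x8c72 + off 0x02 + 2 + imm 0 = 0x8c76

0x8c76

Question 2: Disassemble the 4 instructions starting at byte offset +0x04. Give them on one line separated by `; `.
+0x04: f9 44 ⇒ word 0x44f9 (little)
  opcode bits[15:12]=0x4: ldi/RI
  [11:9] rd=2 = $2
  [8:0] imm=249 = #249
+0x06: 80 06 ⇒ word 0x0680 (little)
  opcode bits[15:12]=0x0: mov/RR
  [11:9] rd=3 = $3
  [8:6] rs=2 = $2
+0x08: fa bf ⇒ word 0xbffa (little)
  opcode bits[15:12]=0xb: jsr/J
  [11:0] imm=4090 (s12→-6) = #-6
+0x0a: 80 59 ⇒ word 0x5980 (little)
  opcode bits[15:12]=0x5: sum/RR
  [11:9] rd=4 = $4
  [8:6] rs=6 = $6

ldi $2, #249; mov $3, $2; jsr #-6; sum $4, $6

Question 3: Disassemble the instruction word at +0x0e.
mov $1, $7

+0x0e: c0 03 ⇒ word 0x03c0 (little)
  opcode bits[15:12]=0x0: mov/RR
  rd: (w>>9)&0x7=0x1 → $1
  rs: (w>>6)&0x7=0x7 → $7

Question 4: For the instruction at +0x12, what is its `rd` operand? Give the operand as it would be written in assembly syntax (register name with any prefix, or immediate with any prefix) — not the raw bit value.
$4

+0x12: 00 58 ⇒ word 0x5800 (little)
  top 4b → 0x5 → sum [RR]
  rd: (w>>9)&0x7=0x4 → $4
  rs: (w>>6)&0x7=0x0 → $0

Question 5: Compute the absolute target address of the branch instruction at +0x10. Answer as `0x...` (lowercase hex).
0x8c76

+0x10: f2 bf ⇒ word 0xbff2 (little)
  opcode bits[15:12]=0xb: jsr/J
  imm@[11:0]=0xff2 (s12→-14) ⇒ #-14
  target = base 0x8c72 + off 0x10 + 2 + imm -14 = 0x8c76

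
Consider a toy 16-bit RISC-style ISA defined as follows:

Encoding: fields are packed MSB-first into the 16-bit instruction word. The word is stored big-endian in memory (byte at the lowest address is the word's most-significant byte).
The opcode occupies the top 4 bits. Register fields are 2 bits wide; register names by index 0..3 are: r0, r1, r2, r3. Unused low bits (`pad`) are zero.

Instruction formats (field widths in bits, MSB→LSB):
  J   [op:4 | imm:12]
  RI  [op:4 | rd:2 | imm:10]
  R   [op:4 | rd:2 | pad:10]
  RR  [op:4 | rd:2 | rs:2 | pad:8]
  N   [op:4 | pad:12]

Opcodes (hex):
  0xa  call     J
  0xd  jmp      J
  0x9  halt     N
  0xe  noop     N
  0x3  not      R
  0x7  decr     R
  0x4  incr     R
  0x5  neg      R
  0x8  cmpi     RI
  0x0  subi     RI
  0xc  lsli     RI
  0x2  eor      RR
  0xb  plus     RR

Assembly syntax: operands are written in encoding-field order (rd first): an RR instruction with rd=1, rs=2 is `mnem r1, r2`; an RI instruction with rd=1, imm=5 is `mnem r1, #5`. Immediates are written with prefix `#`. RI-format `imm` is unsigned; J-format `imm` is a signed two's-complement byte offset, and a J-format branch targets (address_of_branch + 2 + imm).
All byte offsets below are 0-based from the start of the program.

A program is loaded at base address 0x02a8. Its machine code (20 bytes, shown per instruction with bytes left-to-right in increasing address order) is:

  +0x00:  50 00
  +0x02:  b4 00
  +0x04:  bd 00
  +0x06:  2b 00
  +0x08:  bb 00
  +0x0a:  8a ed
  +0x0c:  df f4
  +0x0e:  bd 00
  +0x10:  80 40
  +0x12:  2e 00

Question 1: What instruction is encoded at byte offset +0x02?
@+02  big-endian(b4 00) = 0xb400
  opcode bits[15:12]=0xb: plus/RR
  [11:10] rd=1 = r1
  [9:8] rs=0 = r0

plus r1, r0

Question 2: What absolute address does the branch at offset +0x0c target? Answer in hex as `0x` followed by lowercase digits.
0x02aa

+0x0c: df f4 ⇒ word 0xdff4 (big)
  opcode bits[15:12]=0xd: jmp/J
  [11:0] imm=4084 (s12→-12) = #-12
  target = base 0x02a8 + off 0x0c + 2 + imm -12 = 0x02aa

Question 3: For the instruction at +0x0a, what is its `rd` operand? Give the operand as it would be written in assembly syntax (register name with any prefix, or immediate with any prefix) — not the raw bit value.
+0x0a: 8a ed ⇒ word 0x8aed (big)
  op=0x8aed>>12=0x8 ⇒ cmpi (RI)
  rd@[11:10]=0x2 ⇒ r2
  imm@[9:0]=0x2ed ⇒ #749

r2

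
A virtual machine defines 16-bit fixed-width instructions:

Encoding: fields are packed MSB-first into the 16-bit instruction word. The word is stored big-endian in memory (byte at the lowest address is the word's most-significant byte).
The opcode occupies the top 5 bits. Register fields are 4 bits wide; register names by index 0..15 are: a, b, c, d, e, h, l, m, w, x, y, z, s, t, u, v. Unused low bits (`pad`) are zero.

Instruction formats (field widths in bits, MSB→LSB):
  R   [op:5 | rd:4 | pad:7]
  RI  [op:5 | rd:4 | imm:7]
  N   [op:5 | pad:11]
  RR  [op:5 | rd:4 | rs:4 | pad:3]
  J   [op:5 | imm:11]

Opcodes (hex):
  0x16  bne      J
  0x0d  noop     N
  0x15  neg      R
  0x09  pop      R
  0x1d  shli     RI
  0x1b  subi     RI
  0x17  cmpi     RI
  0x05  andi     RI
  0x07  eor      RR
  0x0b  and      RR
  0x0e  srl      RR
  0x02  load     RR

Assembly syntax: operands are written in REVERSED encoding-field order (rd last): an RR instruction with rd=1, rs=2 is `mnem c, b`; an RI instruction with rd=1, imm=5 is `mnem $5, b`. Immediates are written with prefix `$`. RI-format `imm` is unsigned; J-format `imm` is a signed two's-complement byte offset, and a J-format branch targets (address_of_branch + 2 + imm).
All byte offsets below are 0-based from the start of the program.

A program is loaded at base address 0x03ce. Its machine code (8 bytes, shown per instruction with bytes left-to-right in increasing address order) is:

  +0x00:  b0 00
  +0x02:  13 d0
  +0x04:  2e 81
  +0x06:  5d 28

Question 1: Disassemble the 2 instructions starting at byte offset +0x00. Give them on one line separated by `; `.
bne $0; load y, m

+0x00: b0 00 ⇒ word 0xb000 (big)
  top 5b → 0x16 → bne [J]
  [10:0] imm=0 = $0
+0x02: 13 d0 ⇒ word 0x13d0 (big)
  top 5b → 0x2 → load [RR]
  [10:7] rd=7 = m
  [6:3] rs=10 = y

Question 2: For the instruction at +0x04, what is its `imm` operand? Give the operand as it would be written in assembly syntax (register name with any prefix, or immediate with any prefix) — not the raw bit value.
off 0x04: read 2e 81 as big → 0x2e81
  opcode bits[15:11]=0x5: andi/RI
  rd: (w>>7)&0xf=0xd → t
  imm: (w>>0)&0x7f=0x1 → $1

$1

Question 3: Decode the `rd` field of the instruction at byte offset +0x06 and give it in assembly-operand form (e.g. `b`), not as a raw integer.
[06] 5d 28 → 0x5d28
  opcode bits[15:11]=0xb: and/RR
  [10:7] rd=10 = y
  [6:3] rs=5 = h

y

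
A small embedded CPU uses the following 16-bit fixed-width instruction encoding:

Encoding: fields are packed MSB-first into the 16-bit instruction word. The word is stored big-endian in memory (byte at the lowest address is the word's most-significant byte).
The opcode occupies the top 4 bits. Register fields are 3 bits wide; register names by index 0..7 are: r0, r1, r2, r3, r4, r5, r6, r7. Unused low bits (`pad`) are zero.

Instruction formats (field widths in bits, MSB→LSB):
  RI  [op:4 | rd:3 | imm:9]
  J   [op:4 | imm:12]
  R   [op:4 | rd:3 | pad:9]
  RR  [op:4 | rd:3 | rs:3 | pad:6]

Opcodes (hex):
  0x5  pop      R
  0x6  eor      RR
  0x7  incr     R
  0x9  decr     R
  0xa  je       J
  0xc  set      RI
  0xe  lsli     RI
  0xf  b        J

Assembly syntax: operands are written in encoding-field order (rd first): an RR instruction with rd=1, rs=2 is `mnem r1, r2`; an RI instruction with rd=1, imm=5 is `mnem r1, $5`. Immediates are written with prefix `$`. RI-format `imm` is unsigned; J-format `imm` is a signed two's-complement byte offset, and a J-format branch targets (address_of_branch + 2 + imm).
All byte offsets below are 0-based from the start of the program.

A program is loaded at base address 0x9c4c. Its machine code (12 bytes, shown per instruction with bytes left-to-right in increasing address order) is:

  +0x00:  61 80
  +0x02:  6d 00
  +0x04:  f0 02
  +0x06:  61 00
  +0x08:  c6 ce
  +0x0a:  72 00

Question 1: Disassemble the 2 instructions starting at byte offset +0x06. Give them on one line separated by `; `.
+0x06: 61 00 ⇒ word 0x6100 (big)
  opcode bits[15:12]=0x6: eor/RR
  rd: (w>>9)&0x7=0x0 → r0
  rs: (w>>6)&0x7=0x4 → r4
+0x08: c6 ce ⇒ word 0xc6ce (big)
  opcode bits[15:12]=0xc: set/RI
  rd: (w>>9)&0x7=0x3 → r3
  imm: (w>>0)&0x1ff=0xce → $206

eor r0, r4; set r3, $206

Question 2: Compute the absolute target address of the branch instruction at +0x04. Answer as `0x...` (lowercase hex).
@+04  big-endian(f0 02) = 0xf002
  opcode bits[15:12]=0xf: b/J
  imm: (w>>0)&0xfff=0x2 → $2
  target = base 0x9c4c + off 0x04 + 2 + imm 2 = 0x9c54

0x9c54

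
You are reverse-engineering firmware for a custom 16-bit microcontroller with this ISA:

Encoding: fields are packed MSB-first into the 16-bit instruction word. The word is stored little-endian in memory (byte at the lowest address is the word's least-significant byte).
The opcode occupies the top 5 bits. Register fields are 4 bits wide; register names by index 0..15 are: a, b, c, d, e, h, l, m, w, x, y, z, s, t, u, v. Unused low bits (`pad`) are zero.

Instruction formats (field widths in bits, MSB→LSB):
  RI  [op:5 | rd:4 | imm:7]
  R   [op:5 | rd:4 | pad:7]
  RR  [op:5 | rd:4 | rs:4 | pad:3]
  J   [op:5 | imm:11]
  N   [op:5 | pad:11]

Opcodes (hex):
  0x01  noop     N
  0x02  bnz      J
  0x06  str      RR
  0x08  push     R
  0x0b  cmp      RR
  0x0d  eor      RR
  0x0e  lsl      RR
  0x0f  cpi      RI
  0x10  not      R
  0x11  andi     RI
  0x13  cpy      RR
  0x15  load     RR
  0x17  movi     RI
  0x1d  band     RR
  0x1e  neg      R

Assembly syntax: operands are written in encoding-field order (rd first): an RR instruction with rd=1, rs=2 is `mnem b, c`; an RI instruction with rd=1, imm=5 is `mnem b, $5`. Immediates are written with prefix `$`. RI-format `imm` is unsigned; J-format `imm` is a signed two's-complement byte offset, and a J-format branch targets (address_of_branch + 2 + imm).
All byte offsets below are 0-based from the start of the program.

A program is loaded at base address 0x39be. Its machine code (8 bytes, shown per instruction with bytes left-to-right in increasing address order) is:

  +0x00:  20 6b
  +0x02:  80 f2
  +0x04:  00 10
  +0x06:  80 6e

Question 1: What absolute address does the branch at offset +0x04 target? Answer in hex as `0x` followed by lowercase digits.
@+04  little-endian(00 10) = 0x1000
  op=0x1000>>11=0x2 ⇒ bnz (J)
  imm: (w>>0)&0x7ff=0x0 → $0
  target = base 0x39be + off 0x04 + 2 + imm 0 = 0x39c4

0x39c4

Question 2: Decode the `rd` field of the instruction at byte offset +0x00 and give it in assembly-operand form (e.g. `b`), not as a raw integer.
off 0x00: read 20 6b as little → 0x6b20
  opcode bits[15:11]=0xd: eor/RR
  rd@[10:7]=0x6 ⇒ l
  rs@[6:3]=0x4 ⇒ e

l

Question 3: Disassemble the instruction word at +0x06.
eor t, a

@+06  little-endian(80 6e) = 0x6e80
  op=0x6e80>>11=0xd ⇒ eor (RR)
  rd@[10:7]=0xd ⇒ t
  rs@[6:3]=0x0 ⇒ a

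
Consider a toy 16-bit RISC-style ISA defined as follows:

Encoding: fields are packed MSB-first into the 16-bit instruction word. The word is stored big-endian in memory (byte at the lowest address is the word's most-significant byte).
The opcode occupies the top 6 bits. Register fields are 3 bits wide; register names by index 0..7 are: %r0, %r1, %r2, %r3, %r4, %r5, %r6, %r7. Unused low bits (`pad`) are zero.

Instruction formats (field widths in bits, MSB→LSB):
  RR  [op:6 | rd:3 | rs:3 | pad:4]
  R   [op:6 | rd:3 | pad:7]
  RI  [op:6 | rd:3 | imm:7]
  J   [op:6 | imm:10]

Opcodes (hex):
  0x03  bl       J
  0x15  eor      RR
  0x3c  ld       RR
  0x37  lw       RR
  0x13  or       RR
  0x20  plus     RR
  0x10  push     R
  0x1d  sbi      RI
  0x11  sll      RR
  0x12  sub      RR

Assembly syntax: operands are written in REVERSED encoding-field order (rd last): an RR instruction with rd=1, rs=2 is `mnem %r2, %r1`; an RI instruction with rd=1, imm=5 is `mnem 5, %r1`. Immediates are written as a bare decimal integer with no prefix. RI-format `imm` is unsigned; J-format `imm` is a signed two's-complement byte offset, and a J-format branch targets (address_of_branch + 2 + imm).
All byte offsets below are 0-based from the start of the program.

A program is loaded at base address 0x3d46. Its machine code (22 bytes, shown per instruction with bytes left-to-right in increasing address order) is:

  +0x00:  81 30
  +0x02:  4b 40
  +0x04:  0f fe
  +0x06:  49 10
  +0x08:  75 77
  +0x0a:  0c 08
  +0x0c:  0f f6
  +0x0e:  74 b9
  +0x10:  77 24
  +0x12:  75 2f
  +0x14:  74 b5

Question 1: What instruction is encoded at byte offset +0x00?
@+00  big-endian(81 30) = 0x8130
  opcode bits[15:10]=0x20: plus/RR
  rd: (w>>7)&0x7=0x2 → %r2
  rs: (w>>4)&0x7=0x3 → %r3

plus %r3, %r2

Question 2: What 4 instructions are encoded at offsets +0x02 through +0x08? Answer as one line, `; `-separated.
sub %r4, %r6; bl -2; sub %r1, %r2; sbi 119, %r2

@+02  big-endian(4b 40) = 0x4b40
  op=0x4b40>>10=0x12 ⇒ sub (RR)
  [9:7] rd=6 = %r6
  [6:4] rs=4 = %r4
@+04  big-endian(0f fe) = 0x0ffe
  op=0x0ffe>>10=0x3 ⇒ bl (J)
  [9:0] imm=1022 (s10→-2) = -2
@+06  big-endian(49 10) = 0x4910
  op=0x4910>>10=0x12 ⇒ sub (RR)
  [9:7] rd=2 = %r2
  [6:4] rs=1 = %r1
@+08  big-endian(75 77) = 0x7577
  op=0x7577>>10=0x1d ⇒ sbi (RI)
  [9:7] rd=2 = %r2
  [6:0] imm=119 = 119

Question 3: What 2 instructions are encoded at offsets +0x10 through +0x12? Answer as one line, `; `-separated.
[10] 77 24 → 0x7724
  top 6b → 0x1d → sbi [RI]
  [9:7] rd=6 = %r6
  [6:0] imm=36 = 36
[12] 75 2f → 0x752f
  top 6b → 0x1d → sbi [RI]
  [9:7] rd=2 = %r2
  [6:0] imm=47 = 47

sbi 36, %r6; sbi 47, %r2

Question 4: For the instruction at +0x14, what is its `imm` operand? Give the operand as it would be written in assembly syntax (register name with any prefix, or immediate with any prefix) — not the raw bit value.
[14] 74 b5 → 0x74b5
  opcode bits[15:10]=0x1d: sbi/RI
  rd@[9:7]=0x1 ⇒ %r1
  imm@[6:0]=0x35 ⇒ 53

53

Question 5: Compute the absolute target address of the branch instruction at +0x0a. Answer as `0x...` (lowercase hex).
0x3d5a

@+0a  big-endian(0c 08) = 0x0c08
  opcode bits[15:10]=0x3: bl/J
  imm@[9:0]=0x8 ⇒ 8
  target = base 0x3d46 + off 0x0a + 2 + imm 8 = 0x3d5a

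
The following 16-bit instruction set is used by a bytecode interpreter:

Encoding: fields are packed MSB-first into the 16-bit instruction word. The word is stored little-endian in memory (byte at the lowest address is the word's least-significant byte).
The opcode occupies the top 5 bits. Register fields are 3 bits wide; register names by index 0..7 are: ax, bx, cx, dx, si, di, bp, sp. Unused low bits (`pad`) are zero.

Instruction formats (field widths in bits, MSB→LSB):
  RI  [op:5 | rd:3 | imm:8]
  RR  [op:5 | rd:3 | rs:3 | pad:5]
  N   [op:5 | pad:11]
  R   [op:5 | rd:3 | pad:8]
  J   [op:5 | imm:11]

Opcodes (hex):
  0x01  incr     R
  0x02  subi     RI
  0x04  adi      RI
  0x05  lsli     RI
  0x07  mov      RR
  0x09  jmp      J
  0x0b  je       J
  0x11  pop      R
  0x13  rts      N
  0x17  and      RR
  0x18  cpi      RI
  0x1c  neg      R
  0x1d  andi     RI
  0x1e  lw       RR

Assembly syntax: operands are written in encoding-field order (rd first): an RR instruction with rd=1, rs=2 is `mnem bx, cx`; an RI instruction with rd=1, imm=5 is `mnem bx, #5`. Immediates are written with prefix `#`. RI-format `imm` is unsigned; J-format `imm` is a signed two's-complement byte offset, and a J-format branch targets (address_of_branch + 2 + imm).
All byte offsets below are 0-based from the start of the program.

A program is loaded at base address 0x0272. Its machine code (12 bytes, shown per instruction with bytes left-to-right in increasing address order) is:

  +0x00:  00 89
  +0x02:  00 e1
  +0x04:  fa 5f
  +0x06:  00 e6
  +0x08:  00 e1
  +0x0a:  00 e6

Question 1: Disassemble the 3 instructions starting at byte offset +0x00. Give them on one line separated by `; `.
pop bx; neg bx; je #-6

+0x00: 00 89 ⇒ word 0x8900 (little)
  top 5b → 0x11 → pop [R]
  rd@[10:8]=0x1 ⇒ bx
+0x02: 00 e1 ⇒ word 0xe100 (little)
  top 5b → 0x1c → neg [R]
  rd@[10:8]=0x1 ⇒ bx
+0x04: fa 5f ⇒ word 0x5ffa (little)
  top 5b → 0xb → je [J]
  imm@[10:0]=0x7fa (s11→-6) ⇒ #-6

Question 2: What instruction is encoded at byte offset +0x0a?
neg bp

[0a] 00 e6 → 0xe600
  top 5b → 0x1c → neg [R]
  rd@[10:8]=0x6 ⇒ bp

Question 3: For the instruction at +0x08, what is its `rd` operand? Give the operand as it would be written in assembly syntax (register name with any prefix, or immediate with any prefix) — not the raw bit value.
bx

@+08  little-endian(00 e1) = 0xe100
  opcode bits[15:11]=0x1c: neg/R
  rd: (w>>8)&0x7=0x1 → bx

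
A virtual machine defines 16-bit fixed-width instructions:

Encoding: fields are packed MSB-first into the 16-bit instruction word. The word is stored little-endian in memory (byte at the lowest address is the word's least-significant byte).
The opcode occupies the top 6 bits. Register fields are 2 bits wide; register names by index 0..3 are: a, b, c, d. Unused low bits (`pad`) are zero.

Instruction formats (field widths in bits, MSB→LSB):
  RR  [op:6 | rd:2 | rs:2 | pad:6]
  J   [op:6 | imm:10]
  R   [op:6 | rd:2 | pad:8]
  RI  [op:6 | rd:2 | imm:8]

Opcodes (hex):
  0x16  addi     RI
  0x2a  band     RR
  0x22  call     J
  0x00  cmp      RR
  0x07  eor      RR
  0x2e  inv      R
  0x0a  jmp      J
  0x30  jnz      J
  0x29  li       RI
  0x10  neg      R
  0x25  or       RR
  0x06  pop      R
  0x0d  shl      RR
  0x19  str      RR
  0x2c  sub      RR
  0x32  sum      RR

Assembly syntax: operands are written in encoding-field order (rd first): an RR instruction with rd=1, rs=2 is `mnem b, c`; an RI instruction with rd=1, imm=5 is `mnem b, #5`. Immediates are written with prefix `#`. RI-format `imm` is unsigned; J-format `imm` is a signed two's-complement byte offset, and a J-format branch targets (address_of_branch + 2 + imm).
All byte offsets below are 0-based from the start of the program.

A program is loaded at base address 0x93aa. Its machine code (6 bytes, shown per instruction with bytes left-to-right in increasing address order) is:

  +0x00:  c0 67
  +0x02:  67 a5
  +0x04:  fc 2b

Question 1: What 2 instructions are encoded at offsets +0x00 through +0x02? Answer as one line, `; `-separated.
str d, d; li b, #103

[00] c0 67 → 0x67c0
  op=0x67c0>>10=0x19 ⇒ str (RR)
  [9:8] rd=3 = d
  [7:6] rs=3 = d
[02] 67 a5 → 0xa567
  op=0xa567>>10=0x29 ⇒ li (RI)
  [9:8] rd=1 = b
  [7:0] imm=103 = #103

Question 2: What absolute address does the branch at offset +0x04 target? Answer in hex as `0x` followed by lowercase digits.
off 0x04: read fc 2b as little → 0x2bfc
  op=0x2bfc>>10=0xa ⇒ jmp (J)
  imm: (w>>0)&0x3ff=0x3fc (s10→-4) → #-4
  target = base 0x93aa + off 0x04 + 2 + imm -4 = 0x93ac

0x93ac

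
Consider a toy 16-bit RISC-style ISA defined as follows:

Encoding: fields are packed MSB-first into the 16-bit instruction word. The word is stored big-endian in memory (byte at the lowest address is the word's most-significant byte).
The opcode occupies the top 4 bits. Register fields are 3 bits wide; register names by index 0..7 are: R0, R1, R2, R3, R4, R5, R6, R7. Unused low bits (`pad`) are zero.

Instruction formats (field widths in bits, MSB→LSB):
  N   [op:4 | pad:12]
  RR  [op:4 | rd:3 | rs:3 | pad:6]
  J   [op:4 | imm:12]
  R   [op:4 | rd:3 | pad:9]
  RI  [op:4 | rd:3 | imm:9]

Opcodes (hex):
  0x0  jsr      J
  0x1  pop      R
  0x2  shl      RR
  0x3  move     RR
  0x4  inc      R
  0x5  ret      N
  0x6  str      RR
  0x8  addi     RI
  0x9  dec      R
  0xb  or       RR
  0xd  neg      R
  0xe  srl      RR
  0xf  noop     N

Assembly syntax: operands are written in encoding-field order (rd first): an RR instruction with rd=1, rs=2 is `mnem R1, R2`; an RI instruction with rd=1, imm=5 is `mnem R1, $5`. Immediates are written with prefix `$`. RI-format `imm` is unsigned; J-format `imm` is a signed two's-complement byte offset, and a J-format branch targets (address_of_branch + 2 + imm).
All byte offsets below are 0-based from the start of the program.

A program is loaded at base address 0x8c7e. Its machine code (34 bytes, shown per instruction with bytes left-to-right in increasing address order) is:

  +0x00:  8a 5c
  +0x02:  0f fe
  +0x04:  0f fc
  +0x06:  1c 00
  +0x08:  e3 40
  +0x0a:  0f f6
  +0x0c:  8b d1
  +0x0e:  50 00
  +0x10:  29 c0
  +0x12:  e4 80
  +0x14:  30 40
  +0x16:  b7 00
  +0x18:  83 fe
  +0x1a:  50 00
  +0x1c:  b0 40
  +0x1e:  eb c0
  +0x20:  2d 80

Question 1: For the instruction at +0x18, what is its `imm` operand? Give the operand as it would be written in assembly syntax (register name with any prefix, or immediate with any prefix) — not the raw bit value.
$510

off 0x18: read 83 fe as big → 0x83fe
  op=0x83fe>>12=0x8 ⇒ addi (RI)
  rd: (w>>9)&0x7=0x1 → R1
  imm: (w>>0)&0x1ff=0x1fe → $510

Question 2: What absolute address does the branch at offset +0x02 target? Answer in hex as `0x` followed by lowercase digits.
off 0x02: read 0f fe as big → 0x0ffe
  opcode bits[15:12]=0x0: jsr/J
  imm@[11:0]=0xffe (s12→-2) ⇒ $-2
  target = base 0x8c7e + off 0x02 + 2 + imm -2 = 0x8c80

0x8c80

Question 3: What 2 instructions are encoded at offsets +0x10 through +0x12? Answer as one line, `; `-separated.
shl R4, R7; srl R2, R2

[10] 29 c0 → 0x29c0
  top 4b → 0x2 → shl [RR]
  rd: (w>>9)&0x7=0x4 → R4
  rs: (w>>6)&0x7=0x7 → R7
[12] e4 80 → 0xe480
  top 4b → 0xe → srl [RR]
  rd: (w>>9)&0x7=0x2 → R2
  rs: (w>>6)&0x7=0x2 → R2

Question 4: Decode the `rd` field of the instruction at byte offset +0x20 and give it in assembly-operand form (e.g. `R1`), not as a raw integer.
@+20  big-endian(2d 80) = 0x2d80
  top 4b → 0x2 → shl [RR]
  [11:9] rd=6 = R6
  [8:6] rs=6 = R6

R6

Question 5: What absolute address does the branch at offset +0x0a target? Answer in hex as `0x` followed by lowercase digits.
0x8c80

+0x0a: 0f f6 ⇒ word 0x0ff6 (big)
  top 4b → 0x0 → jsr [J]
  imm@[11:0]=0xff6 (s12→-10) ⇒ $-10
  target = base 0x8c7e + off 0x0a + 2 + imm -10 = 0x8c80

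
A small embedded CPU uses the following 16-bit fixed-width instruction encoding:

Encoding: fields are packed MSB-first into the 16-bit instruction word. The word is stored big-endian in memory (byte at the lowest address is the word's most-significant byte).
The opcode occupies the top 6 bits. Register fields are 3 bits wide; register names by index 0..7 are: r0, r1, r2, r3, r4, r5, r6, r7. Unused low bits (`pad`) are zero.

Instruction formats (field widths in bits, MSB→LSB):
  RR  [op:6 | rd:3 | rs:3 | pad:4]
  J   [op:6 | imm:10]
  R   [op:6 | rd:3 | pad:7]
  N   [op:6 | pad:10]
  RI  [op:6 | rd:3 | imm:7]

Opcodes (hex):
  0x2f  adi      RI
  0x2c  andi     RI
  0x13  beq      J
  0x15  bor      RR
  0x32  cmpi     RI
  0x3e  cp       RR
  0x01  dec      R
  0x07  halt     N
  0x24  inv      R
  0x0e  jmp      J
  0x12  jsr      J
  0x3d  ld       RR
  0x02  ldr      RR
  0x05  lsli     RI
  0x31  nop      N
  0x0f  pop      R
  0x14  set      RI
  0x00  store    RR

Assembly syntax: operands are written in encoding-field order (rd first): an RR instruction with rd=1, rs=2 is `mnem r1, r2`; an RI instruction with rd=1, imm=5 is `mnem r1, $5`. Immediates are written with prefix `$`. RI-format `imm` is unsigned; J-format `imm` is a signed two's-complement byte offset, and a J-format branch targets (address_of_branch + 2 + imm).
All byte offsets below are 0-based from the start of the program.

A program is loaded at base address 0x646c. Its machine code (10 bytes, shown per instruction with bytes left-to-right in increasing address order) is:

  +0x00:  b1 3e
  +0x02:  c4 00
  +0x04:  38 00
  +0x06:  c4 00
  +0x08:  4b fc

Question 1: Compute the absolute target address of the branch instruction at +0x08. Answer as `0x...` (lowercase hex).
+0x08: 4b fc ⇒ word 0x4bfc (big)
  op=0x4bfc>>10=0x12 ⇒ jsr (J)
  [9:0] imm=1020 (s10→-4) = $-4
  target = base 0x646c + off 0x08 + 2 + imm -4 = 0x6472

0x6472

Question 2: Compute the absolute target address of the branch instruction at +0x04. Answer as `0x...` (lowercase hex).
off 0x04: read 38 00 as big → 0x3800
  top 6b → 0xe → jmp [J]
  [9:0] imm=0 = $0
  target = base 0x646c + off 0x04 + 2 + imm 0 = 0x6472

0x6472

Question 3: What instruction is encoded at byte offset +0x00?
andi r2, $62

@+00  big-endian(b1 3e) = 0xb13e
  opcode bits[15:10]=0x2c: andi/RI
  rd: (w>>7)&0x7=0x2 → r2
  imm: (w>>0)&0x7f=0x3e → $62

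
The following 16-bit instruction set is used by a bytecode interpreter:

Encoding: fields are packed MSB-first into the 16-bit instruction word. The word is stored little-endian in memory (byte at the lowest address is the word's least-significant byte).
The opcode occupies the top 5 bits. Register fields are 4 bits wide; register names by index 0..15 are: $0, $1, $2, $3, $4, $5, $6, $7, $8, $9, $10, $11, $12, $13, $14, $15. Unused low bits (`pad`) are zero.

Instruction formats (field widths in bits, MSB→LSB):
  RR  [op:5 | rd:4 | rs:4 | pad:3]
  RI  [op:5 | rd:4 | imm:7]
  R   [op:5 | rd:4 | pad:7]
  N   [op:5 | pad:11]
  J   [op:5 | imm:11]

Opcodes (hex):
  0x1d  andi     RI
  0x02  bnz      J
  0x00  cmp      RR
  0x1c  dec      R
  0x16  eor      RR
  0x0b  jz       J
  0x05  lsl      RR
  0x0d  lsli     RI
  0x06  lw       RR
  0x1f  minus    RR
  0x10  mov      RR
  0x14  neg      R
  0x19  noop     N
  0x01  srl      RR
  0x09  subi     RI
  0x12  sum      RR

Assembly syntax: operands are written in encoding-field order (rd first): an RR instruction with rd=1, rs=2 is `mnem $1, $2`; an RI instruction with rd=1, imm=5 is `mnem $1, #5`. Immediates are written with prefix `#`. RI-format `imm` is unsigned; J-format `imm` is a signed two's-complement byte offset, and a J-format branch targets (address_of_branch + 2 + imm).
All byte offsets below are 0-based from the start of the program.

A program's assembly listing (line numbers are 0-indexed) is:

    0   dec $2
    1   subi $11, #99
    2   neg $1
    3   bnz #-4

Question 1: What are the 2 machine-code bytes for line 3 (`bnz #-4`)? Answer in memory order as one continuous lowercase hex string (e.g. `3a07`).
line 3 (bnz): pack op=0x2:5|imm=-4:11 = 0x17fc; little→ fc 17

fc17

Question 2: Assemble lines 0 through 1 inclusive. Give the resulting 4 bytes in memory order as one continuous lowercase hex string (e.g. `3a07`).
00e1e34d

0. dec fields op=0x1c:5|rd=2:4|pad=0:7 → word e100h → 00 e1
1. subi fields op=0x9:5|rd=11:4|imm=99:7 → word 4de3h → e3 4d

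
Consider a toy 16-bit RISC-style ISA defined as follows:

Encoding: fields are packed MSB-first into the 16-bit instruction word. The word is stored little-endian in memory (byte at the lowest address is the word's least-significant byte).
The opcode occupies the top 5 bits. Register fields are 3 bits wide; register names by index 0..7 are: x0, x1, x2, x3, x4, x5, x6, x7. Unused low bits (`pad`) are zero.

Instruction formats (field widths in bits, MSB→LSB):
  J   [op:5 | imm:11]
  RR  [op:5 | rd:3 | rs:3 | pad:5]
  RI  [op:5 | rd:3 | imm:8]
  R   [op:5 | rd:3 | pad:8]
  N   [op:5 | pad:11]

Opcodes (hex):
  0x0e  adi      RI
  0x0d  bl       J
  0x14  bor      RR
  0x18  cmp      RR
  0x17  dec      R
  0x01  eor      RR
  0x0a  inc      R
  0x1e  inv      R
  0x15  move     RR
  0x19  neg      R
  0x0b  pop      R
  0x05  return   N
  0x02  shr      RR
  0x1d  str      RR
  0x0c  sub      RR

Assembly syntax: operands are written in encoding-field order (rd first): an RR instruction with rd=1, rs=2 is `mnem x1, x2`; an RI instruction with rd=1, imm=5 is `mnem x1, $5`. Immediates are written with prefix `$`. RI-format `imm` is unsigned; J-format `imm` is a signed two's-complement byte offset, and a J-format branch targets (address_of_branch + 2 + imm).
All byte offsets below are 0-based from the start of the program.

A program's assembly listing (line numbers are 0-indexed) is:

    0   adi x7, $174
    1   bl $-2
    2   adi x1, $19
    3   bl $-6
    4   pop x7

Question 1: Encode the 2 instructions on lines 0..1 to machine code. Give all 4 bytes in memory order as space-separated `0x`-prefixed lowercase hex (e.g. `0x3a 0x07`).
L0: adi op=0xe:5|rd=7:3|imm=174:8 ⇒ 0x77ae ⇒ little ae 77
L1: bl op=0xd:5|imm=-2:11 ⇒ 0x6ffe ⇒ little fe 6f

0xae 0x77 0xfe 0x6f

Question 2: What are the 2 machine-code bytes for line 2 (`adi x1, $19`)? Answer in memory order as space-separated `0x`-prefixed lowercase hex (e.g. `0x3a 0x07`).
0x13 0x71

2. adi fields op=0xe:5|rd=1:3|imm=19:8 → word 7113h → 13 71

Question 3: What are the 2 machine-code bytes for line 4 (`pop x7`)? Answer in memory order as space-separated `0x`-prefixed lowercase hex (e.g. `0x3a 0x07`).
L4: pop op=0xb:5|rd=7:3|pad=0:8 ⇒ 0x5f00 ⇒ little 00 5f

0x00 0x5f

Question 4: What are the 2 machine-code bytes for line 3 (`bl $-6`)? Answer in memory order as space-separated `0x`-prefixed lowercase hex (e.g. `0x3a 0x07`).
3. bl fields op=0xd:5|imm=-6:11 → word 6ffah → fa 6f

0xfa 0x6f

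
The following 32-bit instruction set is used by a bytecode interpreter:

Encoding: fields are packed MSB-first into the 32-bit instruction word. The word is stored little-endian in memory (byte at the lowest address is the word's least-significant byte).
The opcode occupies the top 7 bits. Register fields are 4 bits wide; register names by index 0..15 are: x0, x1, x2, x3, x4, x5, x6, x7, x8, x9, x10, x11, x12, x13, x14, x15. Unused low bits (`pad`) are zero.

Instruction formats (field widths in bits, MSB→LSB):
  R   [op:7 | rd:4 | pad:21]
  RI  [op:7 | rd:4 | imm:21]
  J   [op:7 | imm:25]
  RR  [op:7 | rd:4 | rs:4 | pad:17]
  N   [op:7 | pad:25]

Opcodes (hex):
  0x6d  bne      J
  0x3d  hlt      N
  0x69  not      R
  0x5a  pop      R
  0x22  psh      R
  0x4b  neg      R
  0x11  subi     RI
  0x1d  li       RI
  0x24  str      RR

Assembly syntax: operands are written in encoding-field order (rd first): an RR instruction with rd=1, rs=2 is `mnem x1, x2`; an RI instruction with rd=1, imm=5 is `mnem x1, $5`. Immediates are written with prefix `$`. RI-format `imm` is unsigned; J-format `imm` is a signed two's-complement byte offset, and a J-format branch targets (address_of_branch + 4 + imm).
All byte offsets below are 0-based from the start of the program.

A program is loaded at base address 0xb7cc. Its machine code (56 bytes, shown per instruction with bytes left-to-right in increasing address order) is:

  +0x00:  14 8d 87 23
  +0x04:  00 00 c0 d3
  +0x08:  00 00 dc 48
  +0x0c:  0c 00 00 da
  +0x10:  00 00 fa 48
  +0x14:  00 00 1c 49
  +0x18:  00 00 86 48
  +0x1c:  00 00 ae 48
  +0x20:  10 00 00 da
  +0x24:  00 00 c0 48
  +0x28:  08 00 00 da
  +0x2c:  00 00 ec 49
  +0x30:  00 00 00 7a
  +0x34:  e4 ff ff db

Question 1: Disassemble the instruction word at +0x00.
subi x12, $494868

+0x00: 14 8d 87 23 ⇒ word 0x23878d14 (little)
  op=0x23878d14>>25=0x11 ⇒ subi (RI)
  rd: (w>>21)&0xf=0xc → x12
  imm: (w>>0)&0x1fffff=0x78d14 → $494868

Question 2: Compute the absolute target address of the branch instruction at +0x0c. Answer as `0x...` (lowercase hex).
0xb7e8

off 0x0c: read 0c 00 00 da as little → 0xda00000c
  op=0xda00000c>>25=0x6d ⇒ bne (J)
  [24:0] imm=12 = $12
  target = base 0xb7cc + off 0x0c + 4 + imm 12 = 0xb7e8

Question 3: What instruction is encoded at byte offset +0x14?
str x8, x14

@+14  little-endian(00 00 1c 49) = 0x491c0000
  op=0x491c0000>>25=0x24 ⇒ str (RR)
  [24:21] rd=8 = x8
  [20:17] rs=14 = x14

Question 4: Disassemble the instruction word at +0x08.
@+08  little-endian(00 00 dc 48) = 0x48dc0000
  top 7b → 0x24 → str [RR]
  [24:21] rd=6 = x6
  [20:17] rs=14 = x14

str x6, x14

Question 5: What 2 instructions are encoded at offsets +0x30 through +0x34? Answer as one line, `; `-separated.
hlt; bne $-28

[30] 00 00 00 7a → 0x7a000000
  top 7b → 0x3d → hlt [N]
[34] e4 ff ff db → 0xdbffffe4
  top 7b → 0x6d → bne [J]
  [24:0] imm=33554404 (s25→-28) = $-28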